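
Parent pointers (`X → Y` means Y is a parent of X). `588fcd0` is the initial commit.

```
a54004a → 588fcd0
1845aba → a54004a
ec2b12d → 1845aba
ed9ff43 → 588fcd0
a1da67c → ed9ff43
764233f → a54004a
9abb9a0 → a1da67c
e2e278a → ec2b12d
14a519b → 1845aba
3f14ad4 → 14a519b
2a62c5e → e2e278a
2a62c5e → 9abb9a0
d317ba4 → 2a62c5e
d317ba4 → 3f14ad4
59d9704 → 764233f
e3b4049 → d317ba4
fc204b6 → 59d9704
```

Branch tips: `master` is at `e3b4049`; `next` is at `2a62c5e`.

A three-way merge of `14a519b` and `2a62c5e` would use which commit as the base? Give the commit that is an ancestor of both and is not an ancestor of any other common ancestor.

1845aba

Ancestors of 14a519b: {14a519b, 1845aba, 588fcd0, a54004a}.
Ancestors of 2a62c5e: {1845aba, 2a62c5e, 588fcd0, 9abb9a0, a1da67c, a54004a, e2e278a, ec2b12d, ed9ff43}.
Common ancestors: {1845aba, 588fcd0, a54004a}.
Among these, 1845aba is not an ancestor of any other common ancestor — it is the merge base.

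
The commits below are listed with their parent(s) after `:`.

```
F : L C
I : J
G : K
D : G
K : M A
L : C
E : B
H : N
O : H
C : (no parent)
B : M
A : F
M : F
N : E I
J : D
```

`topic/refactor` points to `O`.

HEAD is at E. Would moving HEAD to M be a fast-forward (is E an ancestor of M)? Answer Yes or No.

A fast-forward from E to M is possible iff E is an ancestor of M.
Ancestors of M: {C, F, L, M}.
E is not among them, so fast-forward is not possible.

No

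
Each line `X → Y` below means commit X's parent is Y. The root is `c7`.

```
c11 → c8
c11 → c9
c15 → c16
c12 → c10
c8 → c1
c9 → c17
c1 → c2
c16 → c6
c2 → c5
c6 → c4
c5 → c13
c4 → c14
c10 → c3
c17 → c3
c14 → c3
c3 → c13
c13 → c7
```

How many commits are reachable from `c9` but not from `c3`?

2

Reachable from c9: {c13, c17, c3, c7, c9}.
Reachable from c3: {c13, c3, c7}.
In c9's history but not c3's: {c17, c9} — 2 commits.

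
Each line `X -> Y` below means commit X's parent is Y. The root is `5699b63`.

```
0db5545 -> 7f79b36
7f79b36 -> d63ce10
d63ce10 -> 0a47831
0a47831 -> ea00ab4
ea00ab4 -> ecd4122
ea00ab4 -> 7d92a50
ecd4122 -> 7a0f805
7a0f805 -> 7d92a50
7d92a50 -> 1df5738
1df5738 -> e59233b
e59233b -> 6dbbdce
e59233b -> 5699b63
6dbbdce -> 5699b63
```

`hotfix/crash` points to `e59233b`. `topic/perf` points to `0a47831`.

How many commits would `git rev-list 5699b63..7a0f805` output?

Reachable from 7a0f805: {1df5738, 5699b63, 6dbbdce, 7a0f805, 7d92a50, e59233b}.
Reachable from 5699b63: {5699b63}.
In 7a0f805's history but not 5699b63's: {1df5738, 6dbbdce, 7a0f805, 7d92a50, e59233b} — 5 commits.

5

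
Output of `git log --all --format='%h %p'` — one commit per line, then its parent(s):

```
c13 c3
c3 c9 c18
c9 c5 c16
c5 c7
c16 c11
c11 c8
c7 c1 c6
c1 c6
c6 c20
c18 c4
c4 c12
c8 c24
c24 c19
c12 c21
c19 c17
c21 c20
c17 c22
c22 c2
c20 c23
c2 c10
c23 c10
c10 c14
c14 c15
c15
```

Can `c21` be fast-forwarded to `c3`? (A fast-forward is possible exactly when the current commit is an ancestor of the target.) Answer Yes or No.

Yes

A fast-forward from c21 to c3 is possible iff c21 is an ancestor of c3.
Ancestors of c3: {c1, c10, c11, c12, c14, c15, c16, c17, c18, c19, c2, c20, c21, c22, c23, c24, c3, c4, c5, c6, c7, c8, c9}.
c21 is among them, so fast-forward is possible.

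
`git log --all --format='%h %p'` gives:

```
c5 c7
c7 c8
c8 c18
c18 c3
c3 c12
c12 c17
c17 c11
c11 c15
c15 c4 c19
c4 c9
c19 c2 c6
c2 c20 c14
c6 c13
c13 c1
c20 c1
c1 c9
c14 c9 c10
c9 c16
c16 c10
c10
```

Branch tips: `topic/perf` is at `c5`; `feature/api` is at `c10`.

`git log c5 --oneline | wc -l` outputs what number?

20

Walking parent pointers from c5: reachable set = {c1, c10, c11, c12, c13, c14, c15, c16, c17, c18, c19, c2, c20, c3, c4, c5, c6, c7, c8, c9}.
That is 20 commits.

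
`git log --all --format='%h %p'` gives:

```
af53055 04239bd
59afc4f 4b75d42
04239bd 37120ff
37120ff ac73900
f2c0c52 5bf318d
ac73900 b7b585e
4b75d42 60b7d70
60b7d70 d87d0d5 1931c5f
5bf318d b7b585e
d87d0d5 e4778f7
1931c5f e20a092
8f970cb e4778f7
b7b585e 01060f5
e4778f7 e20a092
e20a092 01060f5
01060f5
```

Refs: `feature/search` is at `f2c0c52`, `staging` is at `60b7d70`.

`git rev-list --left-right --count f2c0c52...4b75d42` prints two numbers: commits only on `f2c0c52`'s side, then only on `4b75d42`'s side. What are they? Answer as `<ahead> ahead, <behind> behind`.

Reachable from f2c0c52: {01060f5, 5bf318d, b7b585e, f2c0c52}.
Reachable from 4b75d42: {01060f5, 1931c5f, 4b75d42, 60b7d70, d87d0d5, e20a092, e4778f7}.
Only in f2c0c52's history (ahead): {5bf318d, b7b585e, f2c0c52} — 3.
Only in 4b75d42's history (behind): {1931c5f, 4b75d42, 60b7d70, d87d0d5, e20a092, e4778f7} — 6.

3 ahead, 6 behind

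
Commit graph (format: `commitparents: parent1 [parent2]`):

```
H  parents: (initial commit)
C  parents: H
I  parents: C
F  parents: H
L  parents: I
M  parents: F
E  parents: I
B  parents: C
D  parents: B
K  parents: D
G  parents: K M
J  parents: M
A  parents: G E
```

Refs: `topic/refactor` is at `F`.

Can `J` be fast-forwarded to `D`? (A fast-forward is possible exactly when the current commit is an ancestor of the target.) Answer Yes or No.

No

A fast-forward from J to D is possible iff J is an ancestor of D.
Ancestors of D: {B, C, D, H}.
J is not among them, so fast-forward is not possible.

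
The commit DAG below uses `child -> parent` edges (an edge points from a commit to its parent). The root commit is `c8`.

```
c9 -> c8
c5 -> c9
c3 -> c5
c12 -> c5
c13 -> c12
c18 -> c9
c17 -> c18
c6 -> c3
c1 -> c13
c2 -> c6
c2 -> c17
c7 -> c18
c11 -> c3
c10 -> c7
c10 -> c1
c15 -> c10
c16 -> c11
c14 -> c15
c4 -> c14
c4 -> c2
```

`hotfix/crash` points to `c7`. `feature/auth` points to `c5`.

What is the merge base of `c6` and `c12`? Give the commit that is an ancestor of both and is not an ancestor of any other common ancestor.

Ancestors of c6: {c3, c5, c6, c8, c9}.
Ancestors of c12: {c12, c5, c8, c9}.
Common ancestors: {c5, c8, c9}.
Among these, c5 is not an ancestor of any other common ancestor — it is the merge base.

c5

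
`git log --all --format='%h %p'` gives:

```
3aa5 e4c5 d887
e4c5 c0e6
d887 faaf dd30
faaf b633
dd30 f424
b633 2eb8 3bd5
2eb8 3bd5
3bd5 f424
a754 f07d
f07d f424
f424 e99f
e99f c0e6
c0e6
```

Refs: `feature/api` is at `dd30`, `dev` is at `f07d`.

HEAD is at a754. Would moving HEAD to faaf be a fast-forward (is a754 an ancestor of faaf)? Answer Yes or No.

No

A fast-forward from a754 to faaf is possible iff a754 is an ancestor of faaf.
Ancestors of faaf: {2eb8, 3bd5, b633, c0e6, e99f, f424, faaf}.
a754 is not among them, so fast-forward is not possible.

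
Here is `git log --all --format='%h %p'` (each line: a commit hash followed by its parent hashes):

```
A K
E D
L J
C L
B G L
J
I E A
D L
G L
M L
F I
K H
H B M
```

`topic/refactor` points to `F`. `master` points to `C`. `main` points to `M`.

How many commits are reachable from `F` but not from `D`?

Reachable from F: {A, B, D, E, F, G, H, I, J, K, L, M}.
Reachable from D: {D, J, L}.
In F's history but not D's: {A, B, E, F, G, H, I, K, M} — 9 commits.

9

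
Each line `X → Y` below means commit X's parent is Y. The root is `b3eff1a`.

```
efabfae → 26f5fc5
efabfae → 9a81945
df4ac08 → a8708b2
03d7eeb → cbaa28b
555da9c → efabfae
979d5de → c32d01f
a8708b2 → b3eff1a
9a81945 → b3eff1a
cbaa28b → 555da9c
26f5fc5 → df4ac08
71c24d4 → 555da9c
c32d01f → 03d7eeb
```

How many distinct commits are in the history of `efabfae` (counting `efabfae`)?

Walking parent pointers from efabfae: reachable set = {26f5fc5, 9a81945, a8708b2, b3eff1a, df4ac08, efabfae}.
That is 6 commits.

6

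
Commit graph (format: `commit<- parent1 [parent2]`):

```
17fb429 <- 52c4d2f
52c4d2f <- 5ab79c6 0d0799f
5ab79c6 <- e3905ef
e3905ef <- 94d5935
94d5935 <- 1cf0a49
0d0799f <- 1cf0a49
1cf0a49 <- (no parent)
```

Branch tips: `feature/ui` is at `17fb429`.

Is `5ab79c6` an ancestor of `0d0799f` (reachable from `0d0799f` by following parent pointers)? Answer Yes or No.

Ancestors of 0d0799f: {0d0799f, 1cf0a49}.
5ab79c6 is not in that set, so it is not an ancestor of 0d0799f.

No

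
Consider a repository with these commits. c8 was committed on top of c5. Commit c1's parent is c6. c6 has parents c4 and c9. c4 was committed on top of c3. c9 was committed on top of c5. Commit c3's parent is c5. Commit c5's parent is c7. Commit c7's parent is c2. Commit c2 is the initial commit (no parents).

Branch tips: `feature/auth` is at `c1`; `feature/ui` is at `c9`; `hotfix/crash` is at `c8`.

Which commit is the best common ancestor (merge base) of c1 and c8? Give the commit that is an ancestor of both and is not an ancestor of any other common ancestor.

c5

Ancestors of c1: {c1, c2, c3, c4, c5, c6, c7, c9}.
Ancestors of c8: {c2, c5, c7, c8}.
Common ancestors: {c2, c5, c7}.
Among these, c5 is not an ancestor of any other common ancestor — it is the merge base.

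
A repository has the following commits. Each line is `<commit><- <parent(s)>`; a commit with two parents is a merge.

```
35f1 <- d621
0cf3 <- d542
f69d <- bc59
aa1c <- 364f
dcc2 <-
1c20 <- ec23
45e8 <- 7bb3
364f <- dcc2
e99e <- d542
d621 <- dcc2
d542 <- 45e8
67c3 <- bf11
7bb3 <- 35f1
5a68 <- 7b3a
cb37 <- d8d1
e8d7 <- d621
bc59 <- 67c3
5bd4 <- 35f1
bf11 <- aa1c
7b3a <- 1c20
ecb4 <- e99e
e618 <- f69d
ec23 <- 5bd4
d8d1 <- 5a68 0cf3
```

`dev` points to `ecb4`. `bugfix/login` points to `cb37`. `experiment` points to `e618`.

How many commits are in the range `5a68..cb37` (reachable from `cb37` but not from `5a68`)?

Reachable from cb37: {0cf3, 1c20, 35f1, 45e8, 5a68, 5bd4, 7b3a, 7bb3, cb37, d542, d621, d8d1, dcc2, ec23}.
Reachable from 5a68: {1c20, 35f1, 5a68, 5bd4, 7b3a, d621, dcc2, ec23}.
In cb37's history but not 5a68's: {0cf3, 45e8, 7bb3, cb37, d542, d8d1} — 6 commits.

6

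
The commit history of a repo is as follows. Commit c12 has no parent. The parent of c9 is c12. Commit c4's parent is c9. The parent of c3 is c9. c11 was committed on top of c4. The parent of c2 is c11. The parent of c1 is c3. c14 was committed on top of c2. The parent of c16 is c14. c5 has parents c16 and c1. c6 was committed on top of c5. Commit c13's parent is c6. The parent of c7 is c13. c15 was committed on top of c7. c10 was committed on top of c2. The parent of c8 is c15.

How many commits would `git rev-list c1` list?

4

Walking parent pointers from c1: reachable set = {c1, c12, c3, c9}.
That is 4 commits.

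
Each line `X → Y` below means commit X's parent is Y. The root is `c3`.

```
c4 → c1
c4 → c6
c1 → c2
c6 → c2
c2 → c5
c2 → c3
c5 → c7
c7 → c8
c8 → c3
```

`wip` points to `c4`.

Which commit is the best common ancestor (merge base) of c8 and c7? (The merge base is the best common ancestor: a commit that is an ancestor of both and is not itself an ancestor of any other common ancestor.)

Ancestors of c8: {c3, c8}.
Ancestors of c7: {c3, c7, c8}.
Common ancestors: {c3, c8}.
Among these, c8 is not an ancestor of any other common ancestor — it is the merge base.

c8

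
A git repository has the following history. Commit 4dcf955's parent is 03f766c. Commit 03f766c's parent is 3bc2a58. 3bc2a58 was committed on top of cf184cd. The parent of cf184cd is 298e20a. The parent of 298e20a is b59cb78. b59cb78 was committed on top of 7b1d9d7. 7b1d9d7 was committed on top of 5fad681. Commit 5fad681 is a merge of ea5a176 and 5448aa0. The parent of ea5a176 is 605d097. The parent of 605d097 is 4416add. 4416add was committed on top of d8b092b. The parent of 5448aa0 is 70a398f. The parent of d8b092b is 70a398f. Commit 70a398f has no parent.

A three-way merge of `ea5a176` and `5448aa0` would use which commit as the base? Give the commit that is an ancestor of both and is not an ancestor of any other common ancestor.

Ancestors of ea5a176: {4416add, 605d097, 70a398f, d8b092b, ea5a176}.
Ancestors of 5448aa0: {5448aa0, 70a398f}.
Common ancestors: {70a398f}.
The only common ancestor is 70a398f, so it is the merge base.

70a398f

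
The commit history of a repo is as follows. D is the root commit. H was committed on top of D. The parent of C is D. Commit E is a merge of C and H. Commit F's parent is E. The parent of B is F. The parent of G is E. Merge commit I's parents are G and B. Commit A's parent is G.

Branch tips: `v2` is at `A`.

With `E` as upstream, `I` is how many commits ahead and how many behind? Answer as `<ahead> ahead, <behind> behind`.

4 ahead, 0 behind

Reachable from I: {B, C, D, E, F, G, H, I}.
Reachable from E: {C, D, E, H}.
Only in I's history (ahead): {B, F, G, I} — 4.
Only in E's history (behind): {} — 0.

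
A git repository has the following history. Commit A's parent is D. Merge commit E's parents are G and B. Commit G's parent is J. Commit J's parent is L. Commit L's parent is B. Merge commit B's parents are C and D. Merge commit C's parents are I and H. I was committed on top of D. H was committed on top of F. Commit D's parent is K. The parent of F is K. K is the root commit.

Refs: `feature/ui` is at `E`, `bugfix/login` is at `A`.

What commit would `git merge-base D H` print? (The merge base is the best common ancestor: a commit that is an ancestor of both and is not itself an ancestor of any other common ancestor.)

Ancestors of D: {D, K}.
Ancestors of H: {F, H, K}.
Common ancestors: {K}.
The only common ancestor is K, so it is the merge base.

K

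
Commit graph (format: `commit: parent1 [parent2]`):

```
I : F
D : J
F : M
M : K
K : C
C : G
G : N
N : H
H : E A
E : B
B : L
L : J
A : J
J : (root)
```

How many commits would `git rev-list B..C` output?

Reachable from C: {A, B, C, E, G, H, J, L, N}.
Reachable from B: {B, J, L}.
In C's history but not B's: {A, C, E, G, H, N} — 6 commits.

6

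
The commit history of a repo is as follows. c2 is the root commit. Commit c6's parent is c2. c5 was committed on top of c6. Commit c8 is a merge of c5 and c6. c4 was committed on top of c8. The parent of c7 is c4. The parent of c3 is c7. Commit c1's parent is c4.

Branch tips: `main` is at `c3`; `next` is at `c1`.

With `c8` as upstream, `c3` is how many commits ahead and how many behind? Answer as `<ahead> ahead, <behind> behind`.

3 ahead, 0 behind

Reachable from c3: {c2, c3, c4, c5, c6, c7, c8}.
Reachable from c8: {c2, c5, c6, c8}.
Only in c3's history (ahead): {c3, c4, c7} — 3.
Only in c8's history (behind): {} — 0.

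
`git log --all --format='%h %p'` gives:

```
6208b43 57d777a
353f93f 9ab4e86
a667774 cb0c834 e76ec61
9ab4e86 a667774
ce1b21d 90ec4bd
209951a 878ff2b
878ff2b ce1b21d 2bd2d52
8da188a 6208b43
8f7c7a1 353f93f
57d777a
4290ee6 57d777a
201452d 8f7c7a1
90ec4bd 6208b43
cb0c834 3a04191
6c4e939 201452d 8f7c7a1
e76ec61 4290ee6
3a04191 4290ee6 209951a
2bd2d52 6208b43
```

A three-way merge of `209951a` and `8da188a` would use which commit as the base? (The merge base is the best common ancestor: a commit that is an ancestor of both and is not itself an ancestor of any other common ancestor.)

Ancestors of 209951a: {209951a, 2bd2d52, 57d777a, 6208b43, 878ff2b, 90ec4bd, ce1b21d}.
Ancestors of 8da188a: {57d777a, 6208b43, 8da188a}.
Common ancestors: {57d777a, 6208b43}.
Among these, 6208b43 is not an ancestor of any other common ancestor — it is the merge base.

6208b43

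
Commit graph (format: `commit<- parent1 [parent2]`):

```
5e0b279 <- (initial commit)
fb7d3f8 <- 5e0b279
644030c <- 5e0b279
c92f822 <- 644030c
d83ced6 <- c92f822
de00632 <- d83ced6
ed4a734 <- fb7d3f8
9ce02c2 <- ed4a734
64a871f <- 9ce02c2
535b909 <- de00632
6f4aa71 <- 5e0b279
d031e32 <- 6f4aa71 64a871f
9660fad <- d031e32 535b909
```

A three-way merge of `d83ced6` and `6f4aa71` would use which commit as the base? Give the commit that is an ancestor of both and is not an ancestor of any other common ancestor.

5e0b279

Ancestors of d83ced6: {5e0b279, 644030c, c92f822, d83ced6}.
Ancestors of 6f4aa71: {5e0b279, 6f4aa71}.
Common ancestors: {5e0b279}.
The only common ancestor is 5e0b279, so it is the merge base.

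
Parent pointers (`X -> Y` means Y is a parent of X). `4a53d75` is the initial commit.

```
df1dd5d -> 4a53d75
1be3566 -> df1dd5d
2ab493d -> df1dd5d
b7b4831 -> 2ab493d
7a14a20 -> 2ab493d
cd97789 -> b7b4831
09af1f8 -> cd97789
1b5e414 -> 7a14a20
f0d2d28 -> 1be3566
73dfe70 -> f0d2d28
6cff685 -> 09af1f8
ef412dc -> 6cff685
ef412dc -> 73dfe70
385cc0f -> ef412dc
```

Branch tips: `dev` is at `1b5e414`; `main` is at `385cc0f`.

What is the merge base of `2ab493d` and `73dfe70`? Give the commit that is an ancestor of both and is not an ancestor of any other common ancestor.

Ancestors of 2ab493d: {2ab493d, 4a53d75, df1dd5d}.
Ancestors of 73dfe70: {1be3566, 4a53d75, 73dfe70, df1dd5d, f0d2d28}.
Common ancestors: {4a53d75, df1dd5d}.
Among these, df1dd5d is not an ancestor of any other common ancestor — it is the merge base.

df1dd5d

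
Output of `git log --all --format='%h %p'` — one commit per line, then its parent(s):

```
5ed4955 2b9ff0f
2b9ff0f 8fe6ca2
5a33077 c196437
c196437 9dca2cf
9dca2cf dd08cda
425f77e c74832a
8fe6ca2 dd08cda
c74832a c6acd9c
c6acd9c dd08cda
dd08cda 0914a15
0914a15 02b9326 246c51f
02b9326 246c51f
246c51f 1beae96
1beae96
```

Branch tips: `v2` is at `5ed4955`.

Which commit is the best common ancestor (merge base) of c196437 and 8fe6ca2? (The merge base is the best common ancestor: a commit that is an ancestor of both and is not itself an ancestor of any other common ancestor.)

Ancestors of c196437: {02b9326, 0914a15, 1beae96, 246c51f, 9dca2cf, c196437, dd08cda}.
Ancestors of 8fe6ca2: {02b9326, 0914a15, 1beae96, 246c51f, 8fe6ca2, dd08cda}.
Common ancestors: {02b9326, 0914a15, 1beae96, 246c51f, dd08cda}.
Among these, dd08cda is not an ancestor of any other common ancestor — it is the merge base.

dd08cda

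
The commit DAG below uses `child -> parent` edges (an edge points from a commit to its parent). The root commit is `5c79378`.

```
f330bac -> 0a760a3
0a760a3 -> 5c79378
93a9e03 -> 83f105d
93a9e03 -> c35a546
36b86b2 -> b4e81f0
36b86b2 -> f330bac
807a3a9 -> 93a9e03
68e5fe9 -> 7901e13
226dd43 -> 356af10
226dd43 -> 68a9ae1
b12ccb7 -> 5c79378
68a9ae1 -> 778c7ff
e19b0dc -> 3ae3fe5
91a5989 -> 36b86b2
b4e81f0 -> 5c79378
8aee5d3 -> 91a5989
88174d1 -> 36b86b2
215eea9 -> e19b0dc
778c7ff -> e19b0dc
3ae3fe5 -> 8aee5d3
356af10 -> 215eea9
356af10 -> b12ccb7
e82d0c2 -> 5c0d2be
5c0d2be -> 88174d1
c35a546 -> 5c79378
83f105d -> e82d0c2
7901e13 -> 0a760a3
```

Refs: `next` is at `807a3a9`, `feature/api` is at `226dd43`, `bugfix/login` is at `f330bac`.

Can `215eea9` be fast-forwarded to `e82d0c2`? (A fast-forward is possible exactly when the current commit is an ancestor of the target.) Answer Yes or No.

A fast-forward from 215eea9 to e82d0c2 is possible iff 215eea9 is an ancestor of e82d0c2.
Ancestors of e82d0c2: {0a760a3, 36b86b2, 5c0d2be, 5c79378, 88174d1, b4e81f0, e82d0c2, f330bac}.
215eea9 is not among them, so fast-forward is not possible.

No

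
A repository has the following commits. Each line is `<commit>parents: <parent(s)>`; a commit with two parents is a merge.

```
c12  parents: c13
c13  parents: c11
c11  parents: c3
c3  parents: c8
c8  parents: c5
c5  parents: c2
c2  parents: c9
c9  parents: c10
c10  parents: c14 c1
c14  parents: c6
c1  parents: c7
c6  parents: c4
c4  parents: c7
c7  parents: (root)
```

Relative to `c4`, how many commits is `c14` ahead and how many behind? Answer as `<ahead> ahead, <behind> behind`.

Reachable from c14: {c14, c4, c6, c7}.
Reachable from c4: {c4, c7}.
Only in c14's history (ahead): {c14, c6} — 2.
Only in c4's history (behind): {} — 0.

2 ahead, 0 behind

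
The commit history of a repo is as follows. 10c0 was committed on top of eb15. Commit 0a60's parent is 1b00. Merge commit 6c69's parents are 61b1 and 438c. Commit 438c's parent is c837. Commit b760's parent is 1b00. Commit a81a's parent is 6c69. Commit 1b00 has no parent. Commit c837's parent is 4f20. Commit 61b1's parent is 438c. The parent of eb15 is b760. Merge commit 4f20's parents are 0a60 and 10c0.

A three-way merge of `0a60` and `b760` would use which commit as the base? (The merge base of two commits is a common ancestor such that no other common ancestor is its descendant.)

1b00

Ancestors of 0a60: {0a60, 1b00}.
Ancestors of b760: {1b00, b760}.
Common ancestors: {1b00}.
The only common ancestor is 1b00, so it is the merge base.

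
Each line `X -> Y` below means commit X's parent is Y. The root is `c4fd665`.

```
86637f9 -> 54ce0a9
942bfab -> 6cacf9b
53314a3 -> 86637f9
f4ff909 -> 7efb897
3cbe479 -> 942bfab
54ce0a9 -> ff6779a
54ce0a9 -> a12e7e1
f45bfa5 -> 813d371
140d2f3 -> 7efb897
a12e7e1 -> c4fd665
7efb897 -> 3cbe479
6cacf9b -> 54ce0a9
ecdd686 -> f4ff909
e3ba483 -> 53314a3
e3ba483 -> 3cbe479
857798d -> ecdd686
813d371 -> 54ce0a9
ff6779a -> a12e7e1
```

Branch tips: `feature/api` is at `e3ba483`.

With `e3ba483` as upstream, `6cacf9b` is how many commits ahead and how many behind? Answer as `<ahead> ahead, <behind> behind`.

0 ahead, 5 behind

Reachable from 6cacf9b: {54ce0a9, 6cacf9b, a12e7e1, c4fd665, ff6779a}.
Reachable from e3ba483: {3cbe479, 53314a3, 54ce0a9, 6cacf9b, 86637f9, 942bfab, a12e7e1, c4fd665, e3ba483, ff6779a}.
Only in 6cacf9b's history (ahead): {} — 0.
Only in e3ba483's history (behind): {3cbe479, 53314a3, 86637f9, 942bfab, e3ba483} — 5.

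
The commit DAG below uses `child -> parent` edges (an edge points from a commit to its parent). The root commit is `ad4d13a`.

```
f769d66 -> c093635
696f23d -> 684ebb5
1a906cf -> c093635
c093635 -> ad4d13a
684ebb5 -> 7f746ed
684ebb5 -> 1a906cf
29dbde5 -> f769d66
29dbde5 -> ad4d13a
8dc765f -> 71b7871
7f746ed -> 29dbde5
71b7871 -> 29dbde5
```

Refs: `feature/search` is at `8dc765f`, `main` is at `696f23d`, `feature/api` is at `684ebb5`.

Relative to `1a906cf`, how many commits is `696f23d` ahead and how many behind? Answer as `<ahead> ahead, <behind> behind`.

Reachable from 696f23d: {1a906cf, 29dbde5, 684ebb5, 696f23d, 7f746ed, ad4d13a, c093635, f769d66}.
Reachable from 1a906cf: {1a906cf, ad4d13a, c093635}.
Only in 696f23d's history (ahead): {29dbde5, 684ebb5, 696f23d, 7f746ed, f769d66} — 5.
Only in 1a906cf's history (behind): {} — 0.

5 ahead, 0 behind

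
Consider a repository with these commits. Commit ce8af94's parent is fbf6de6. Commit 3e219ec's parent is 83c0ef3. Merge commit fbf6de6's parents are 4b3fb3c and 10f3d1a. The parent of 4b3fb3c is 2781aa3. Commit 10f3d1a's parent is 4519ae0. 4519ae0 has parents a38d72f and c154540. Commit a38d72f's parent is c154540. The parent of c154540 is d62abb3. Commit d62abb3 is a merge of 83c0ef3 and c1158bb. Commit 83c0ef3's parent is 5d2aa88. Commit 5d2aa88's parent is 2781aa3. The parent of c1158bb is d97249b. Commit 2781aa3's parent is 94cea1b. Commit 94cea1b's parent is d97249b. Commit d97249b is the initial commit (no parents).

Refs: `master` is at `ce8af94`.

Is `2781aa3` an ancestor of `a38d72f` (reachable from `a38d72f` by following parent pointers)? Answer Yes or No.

Ancestors of a38d72f (commits reachable by following parents): {2781aa3, 5d2aa88, 83c0ef3, 94cea1b, a38d72f, c1158bb, c154540, d62abb3, d97249b}.
2781aa3 is in that set, so it is an ancestor of a38d72f.

Yes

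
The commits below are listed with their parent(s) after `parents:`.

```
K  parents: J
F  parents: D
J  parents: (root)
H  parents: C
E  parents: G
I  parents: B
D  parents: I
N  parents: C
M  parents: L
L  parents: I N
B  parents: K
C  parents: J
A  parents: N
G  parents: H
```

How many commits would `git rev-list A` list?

4

Walking parent pointers from A: reachable set = {A, C, J, N}.
That is 4 commits.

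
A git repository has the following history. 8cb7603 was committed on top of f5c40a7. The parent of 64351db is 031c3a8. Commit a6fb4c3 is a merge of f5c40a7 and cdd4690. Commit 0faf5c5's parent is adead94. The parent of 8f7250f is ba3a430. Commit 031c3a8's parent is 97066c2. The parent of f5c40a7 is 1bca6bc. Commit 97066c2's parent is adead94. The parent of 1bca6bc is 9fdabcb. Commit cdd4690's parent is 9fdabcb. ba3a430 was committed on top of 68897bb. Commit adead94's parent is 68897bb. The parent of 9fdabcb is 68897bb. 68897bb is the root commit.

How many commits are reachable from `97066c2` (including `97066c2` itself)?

3

Walking parent pointers from 97066c2: reachable set = {68897bb, 97066c2, adead94}.
That is 3 commits.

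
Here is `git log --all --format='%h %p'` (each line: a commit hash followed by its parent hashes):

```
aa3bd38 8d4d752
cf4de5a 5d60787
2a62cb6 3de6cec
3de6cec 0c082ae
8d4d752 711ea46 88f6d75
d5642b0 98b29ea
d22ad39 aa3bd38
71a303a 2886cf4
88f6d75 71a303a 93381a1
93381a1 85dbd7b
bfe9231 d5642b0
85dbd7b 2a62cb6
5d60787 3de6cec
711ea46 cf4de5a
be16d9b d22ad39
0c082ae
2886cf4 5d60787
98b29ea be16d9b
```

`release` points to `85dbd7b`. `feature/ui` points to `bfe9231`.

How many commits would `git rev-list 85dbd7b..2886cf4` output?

Reachable from 2886cf4: {0c082ae, 2886cf4, 3de6cec, 5d60787}.
Reachable from 85dbd7b: {0c082ae, 2a62cb6, 3de6cec, 85dbd7b}.
In 2886cf4's history but not 85dbd7b's: {2886cf4, 5d60787} — 2 commits.

2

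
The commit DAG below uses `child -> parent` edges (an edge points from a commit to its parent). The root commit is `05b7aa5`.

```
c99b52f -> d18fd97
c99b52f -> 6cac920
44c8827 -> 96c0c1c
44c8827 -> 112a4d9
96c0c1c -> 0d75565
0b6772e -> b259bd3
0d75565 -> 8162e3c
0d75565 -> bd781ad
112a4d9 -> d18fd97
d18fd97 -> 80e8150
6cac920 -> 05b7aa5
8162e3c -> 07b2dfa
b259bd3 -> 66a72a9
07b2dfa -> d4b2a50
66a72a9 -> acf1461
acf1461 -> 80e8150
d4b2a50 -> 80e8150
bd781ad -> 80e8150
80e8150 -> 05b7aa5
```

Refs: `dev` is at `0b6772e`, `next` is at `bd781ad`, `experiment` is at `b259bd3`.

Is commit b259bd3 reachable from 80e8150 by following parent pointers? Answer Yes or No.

No

Ancestors of 80e8150: {05b7aa5, 80e8150}.
b259bd3 is not in that set, so it is not an ancestor of 80e8150.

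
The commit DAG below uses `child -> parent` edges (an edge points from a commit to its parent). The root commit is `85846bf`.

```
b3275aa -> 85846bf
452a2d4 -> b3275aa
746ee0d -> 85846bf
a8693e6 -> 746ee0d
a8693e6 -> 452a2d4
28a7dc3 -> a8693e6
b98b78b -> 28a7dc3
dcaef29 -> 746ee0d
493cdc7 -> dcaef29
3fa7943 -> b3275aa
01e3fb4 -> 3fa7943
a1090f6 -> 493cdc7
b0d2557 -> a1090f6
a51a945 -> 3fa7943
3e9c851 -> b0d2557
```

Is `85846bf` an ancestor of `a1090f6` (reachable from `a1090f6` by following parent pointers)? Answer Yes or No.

Ancestors of a1090f6 (commits reachable by following parents): {493cdc7, 746ee0d, 85846bf, a1090f6, dcaef29}.
85846bf is in that set, so it is an ancestor of a1090f6.

Yes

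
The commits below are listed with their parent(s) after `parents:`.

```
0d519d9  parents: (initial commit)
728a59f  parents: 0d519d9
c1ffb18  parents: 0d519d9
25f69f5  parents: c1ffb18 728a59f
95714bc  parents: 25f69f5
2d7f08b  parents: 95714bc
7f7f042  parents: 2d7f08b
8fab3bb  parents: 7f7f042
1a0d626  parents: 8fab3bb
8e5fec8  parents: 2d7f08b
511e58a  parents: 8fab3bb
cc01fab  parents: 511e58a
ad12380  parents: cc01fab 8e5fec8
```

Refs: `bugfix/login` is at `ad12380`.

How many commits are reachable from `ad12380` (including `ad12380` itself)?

Walking parent pointers from ad12380: reachable set = {0d519d9, 25f69f5, 2d7f08b, 511e58a, 728a59f, 7f7f042, 8e5fec8, 8fab3bb, 95714bc, ad12380, c1ffb18, cc01fab}.
That is 12 commits.

12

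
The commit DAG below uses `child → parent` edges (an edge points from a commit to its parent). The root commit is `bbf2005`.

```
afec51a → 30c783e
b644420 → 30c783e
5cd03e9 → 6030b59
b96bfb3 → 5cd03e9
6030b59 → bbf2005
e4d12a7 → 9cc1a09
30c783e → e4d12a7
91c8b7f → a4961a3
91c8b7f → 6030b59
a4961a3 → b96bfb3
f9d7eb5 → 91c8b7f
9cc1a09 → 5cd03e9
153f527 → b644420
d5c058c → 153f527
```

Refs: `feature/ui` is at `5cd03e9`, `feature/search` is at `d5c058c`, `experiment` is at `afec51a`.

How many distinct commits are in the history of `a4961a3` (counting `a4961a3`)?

5

Walking parent pointers from a4961a3: reachable set = {5cd03e9, 6030b59, a4961a3, b96bfb3, bbf2005}.
That is 5 commits.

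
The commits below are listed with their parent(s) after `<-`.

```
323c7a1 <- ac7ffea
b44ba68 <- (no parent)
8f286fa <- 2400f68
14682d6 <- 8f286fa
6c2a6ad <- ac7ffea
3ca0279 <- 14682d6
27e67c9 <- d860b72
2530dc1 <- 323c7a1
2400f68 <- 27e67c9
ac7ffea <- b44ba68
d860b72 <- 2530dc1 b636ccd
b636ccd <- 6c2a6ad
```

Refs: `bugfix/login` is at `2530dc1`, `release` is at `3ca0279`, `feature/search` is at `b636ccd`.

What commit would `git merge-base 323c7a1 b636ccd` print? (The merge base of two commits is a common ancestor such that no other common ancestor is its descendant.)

ac7ffea

Ancestors of 323c7a1: {323c7a1, ac7ffea, b44ba68}.
Ancestors of b636ccd: {6c2a6ad, ac7ffea, b44ba68, b636ccd}.
Common ancestors: {ac7ffea, b44ba68}.
Among these, ac7ffea is not an ancestor of any other common ancestor — it is the merge base.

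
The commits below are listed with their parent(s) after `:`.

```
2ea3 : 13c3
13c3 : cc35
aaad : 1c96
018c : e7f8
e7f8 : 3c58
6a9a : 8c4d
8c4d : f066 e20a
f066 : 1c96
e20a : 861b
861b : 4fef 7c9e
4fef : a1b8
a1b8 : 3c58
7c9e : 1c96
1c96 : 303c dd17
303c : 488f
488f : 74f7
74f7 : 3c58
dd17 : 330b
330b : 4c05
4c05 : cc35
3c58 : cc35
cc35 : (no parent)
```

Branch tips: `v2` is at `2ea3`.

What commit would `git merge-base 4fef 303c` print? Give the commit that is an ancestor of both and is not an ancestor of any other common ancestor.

Ancestors of 4fef: {3c58, 4fef, a1b8, cc35}.
Ancestors of 303c: {303c, 3c58, 488f, 74f7, cc35}.
Common ancestors: {3c58, cc35}.
Among these, 3c58 is not an ancestor of any other common ancestor — it is the merge base.

3c58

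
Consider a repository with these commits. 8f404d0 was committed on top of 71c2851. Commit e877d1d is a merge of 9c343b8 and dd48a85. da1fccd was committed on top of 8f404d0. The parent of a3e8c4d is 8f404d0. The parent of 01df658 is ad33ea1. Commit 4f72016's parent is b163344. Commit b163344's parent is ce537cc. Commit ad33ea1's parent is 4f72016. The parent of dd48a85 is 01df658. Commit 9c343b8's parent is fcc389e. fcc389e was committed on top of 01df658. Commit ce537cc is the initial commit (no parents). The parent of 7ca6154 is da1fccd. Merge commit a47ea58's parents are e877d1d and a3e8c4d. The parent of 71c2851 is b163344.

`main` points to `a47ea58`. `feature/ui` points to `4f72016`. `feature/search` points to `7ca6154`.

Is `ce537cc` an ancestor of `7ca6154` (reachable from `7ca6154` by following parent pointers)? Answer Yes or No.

Yes

Ancestors of 7ca6154 (commits reachable by following parents): {71c2851, 7ca6154, 8f404d0, b163344, ce537cc, da1fccd}.
ce537cc is in that set, so it is an ancestor of 7ca6154.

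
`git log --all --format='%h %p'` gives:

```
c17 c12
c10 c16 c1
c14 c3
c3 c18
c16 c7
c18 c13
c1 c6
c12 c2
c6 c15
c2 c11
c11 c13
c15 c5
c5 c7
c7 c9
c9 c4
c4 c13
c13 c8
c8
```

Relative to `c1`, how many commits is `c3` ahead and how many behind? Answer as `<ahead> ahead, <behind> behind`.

Reachable from c3: {c13, c18, c3, c8}.
Reachable from c1: {c1, c13, c15, c4, c5, c6, c7, c8, c9}.
Only in c3's history (ahead): {c18, c3} — 2.
Only in c1's history (behind): {c1, c15, c4, c5, c6, c7, c9} — 7.

2 ahead, 7 behind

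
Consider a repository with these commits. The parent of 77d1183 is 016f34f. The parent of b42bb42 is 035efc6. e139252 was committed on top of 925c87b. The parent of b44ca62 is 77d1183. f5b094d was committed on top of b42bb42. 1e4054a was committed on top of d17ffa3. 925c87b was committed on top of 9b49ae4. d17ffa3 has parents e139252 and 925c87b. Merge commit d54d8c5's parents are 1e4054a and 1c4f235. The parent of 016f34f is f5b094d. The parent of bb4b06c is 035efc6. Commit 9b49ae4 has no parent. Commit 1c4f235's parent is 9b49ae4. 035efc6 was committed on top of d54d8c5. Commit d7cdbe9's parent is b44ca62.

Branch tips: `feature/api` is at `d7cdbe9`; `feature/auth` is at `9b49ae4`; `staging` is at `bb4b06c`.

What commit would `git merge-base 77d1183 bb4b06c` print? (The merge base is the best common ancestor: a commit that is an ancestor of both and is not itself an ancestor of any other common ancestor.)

Ancestors of 77d1183: {016f34f, 035efc6, 1c4f235, 1e4054a, 77d1183, 925c87b, 9b49ae4, b42bb42, d17ffa3, d54d8c5, e139252, f5b094d}.
Ancestors of bb4b06c: {035efc6, 1c4f235, 1e4054a, 925c87b, 9b49ae4, bb4b06c, d17ffa3, d54d8c5, e139252}.
Common ancestors: {035efc6, 1c4f235, 1e4054a, 925c87b, 9b49ae4, d17ffa3, d54d8c5, e139252}.
Among these, 035efc6 is not an ancestor of any other common ancestor — it is the merge base.

035efc6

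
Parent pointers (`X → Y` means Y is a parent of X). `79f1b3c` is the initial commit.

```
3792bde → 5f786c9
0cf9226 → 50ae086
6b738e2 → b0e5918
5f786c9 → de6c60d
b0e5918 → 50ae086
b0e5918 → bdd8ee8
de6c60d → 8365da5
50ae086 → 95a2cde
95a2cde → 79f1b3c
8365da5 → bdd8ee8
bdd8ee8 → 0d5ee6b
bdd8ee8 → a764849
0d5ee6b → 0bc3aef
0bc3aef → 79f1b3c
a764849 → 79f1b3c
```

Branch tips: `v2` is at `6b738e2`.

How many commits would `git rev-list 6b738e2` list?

9

Walking parent pointers from 6b738e2: reachable set = {0bc3aef, 0d5ee6b, 50ae086, 6b738e2, 79f1b3c, 95a2cde, a764849, b0e5918, bdd8ee8}.
That is 9 commits.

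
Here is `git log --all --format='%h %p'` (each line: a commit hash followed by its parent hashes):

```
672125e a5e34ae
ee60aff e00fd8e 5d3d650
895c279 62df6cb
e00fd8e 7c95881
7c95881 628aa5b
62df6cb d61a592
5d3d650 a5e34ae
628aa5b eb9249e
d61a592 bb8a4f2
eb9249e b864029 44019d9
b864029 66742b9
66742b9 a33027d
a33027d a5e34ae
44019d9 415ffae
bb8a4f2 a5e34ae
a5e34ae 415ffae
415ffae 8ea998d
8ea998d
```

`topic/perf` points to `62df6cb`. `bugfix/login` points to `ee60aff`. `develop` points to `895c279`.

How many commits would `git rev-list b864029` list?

Walking parent pointers from b864029: reachable set = {415ffae, 66742b9, 8ea998d, a33027d, a5e34ae, b864029}.
That is 6 commits.

6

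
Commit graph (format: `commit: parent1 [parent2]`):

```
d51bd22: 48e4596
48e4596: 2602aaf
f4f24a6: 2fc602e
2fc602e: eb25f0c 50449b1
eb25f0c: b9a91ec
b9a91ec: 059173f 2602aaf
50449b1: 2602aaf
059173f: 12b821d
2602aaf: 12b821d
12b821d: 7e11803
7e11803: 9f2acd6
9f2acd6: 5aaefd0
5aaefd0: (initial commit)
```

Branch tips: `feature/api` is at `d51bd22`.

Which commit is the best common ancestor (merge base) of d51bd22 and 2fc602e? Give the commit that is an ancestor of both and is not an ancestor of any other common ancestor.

Ancestors of d51bd22: {12b821d, 2602aaf, 48e4596, 5aaefd0, 7e11803, 9f2acd6, d51bd22}.
Ancestors of 2fc602e: {059173f, 12b821d, 2602aaf, 2fc602e, 50449b1, 5aaefd0, 7e11803, 9f2acd6, b9a91ec, eb25f0c}.
Common ancestors: {12b821d, 2602aaf, 5aaefd0, 7e11803, 9f2acd6}.
Among these, 2602aaf is not an ancestor of any other common ancestor — it is the merge base.

2602aaf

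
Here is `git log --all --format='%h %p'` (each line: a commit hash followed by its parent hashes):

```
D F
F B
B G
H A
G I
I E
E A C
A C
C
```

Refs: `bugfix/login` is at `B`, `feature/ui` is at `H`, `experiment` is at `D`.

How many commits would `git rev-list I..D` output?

Reachable from D: {A, B, C, D, E, F, G, I}.
Reachable from I: {A, C, E, I}.
In D's history but not I's: {B, D, F, G} — 4 commits.

4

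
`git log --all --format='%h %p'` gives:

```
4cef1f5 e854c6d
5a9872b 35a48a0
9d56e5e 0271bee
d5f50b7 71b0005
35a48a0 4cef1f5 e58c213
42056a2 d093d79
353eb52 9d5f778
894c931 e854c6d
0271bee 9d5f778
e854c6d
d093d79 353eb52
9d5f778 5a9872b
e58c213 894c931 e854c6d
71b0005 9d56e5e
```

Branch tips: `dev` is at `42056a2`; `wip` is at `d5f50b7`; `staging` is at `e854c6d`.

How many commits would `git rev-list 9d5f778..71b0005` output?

3

Reachable from 71b0005: {0271bee, 35a48a0, 4cef1f5, 5a9872b, 71b0005, 894c931, 9d56e5e, 9d5f778, e58c213, e854c6d}.
Reachable from 9d5f778: {35a48a0, 4cef1f5, 5a9872b, 894c931, 9d5f778, e58c213, e854c6d}.
In 71b0005's history but not 9d5f778's: {0271bee, 71b0005, 9d56e5e} — 3 commits.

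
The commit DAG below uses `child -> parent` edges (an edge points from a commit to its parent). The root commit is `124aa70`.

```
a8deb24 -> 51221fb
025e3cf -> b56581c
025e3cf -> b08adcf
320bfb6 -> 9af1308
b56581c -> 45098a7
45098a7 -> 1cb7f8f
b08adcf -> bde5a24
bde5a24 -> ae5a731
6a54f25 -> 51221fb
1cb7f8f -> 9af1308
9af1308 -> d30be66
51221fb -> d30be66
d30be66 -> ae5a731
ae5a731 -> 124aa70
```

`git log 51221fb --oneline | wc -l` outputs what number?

Walking parent pointers from 51221fb: reachable set = {124aa70, 51221fb, ae5a731, d30be66}.
That is 4 commits.

4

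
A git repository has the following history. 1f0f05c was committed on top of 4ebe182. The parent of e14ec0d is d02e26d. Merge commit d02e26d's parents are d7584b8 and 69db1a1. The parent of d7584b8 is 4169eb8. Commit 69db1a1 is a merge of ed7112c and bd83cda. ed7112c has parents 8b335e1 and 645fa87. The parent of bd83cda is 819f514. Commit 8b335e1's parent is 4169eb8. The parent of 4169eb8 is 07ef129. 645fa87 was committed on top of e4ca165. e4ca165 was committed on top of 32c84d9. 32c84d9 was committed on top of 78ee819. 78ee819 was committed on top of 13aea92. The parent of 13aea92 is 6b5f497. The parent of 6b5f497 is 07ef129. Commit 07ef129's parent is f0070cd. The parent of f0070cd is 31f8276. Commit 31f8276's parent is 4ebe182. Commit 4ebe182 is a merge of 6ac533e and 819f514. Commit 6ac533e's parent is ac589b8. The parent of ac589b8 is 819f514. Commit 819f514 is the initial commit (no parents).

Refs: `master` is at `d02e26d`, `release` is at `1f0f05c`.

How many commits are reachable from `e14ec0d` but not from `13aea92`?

12

Reachable from e14ec0d: {07ef129, 13aea92, 31f8276, 32c84d9, 4169eb8, 4ebe182, 645fa87, 69db1a1, 6ac533e, 6b5f497, 78ee819, 819f514, 8b335e1, ac589b8, bd83cda, d02e26d, d7584b8, e14ec0d, e4ca165, ed7112c, f0070cd}.
Reachable from 13aea92: {07ef129, 13aea92, 31f8276, 4ebe182, 6ac533e, 6b5f497, 819f514, ac589b8, f0070cd}.
In e14ec0d's history but not 13aea92's: {32c84d9, 4169eb8, 645fa87, 69db1a1, 78ee819, 8b335e1, bd83cda, d02e26d, d7584b8, e14ec0d, e4ca165, ed7112c} — 12 commits.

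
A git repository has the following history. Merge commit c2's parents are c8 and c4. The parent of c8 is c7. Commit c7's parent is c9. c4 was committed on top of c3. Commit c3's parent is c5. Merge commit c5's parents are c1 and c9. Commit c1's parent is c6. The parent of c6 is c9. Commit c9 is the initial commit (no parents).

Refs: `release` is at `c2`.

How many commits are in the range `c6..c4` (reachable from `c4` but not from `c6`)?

4

Reachable from c4: {c1, c3, c4, c5, c6, c9}.
Reachable from c6: {c6, c9}.
In c4's history but not c6's: {c1, c3, c4, c5} — 4 commits.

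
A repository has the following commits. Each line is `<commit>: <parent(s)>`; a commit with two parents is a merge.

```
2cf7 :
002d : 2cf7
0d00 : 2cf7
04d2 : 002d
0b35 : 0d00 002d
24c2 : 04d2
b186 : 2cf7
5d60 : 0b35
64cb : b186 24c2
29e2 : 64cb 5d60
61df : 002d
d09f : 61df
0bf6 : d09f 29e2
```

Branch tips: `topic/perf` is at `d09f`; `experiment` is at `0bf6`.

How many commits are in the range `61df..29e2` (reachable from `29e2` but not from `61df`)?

8

Reachable from 29e2: {002d, 04d2, 0b35, 0d00, 24c2, 29e2, 2cf7, 5d60, 64cb, b186}.
Reachable from 61df: {002d, 2cf7, 61df}.
In 29e2's history but not 61df's: {04d2, 0b35, 0d00, 24c2, 29e2, 5d60, 64cb, b186} — 8 commits.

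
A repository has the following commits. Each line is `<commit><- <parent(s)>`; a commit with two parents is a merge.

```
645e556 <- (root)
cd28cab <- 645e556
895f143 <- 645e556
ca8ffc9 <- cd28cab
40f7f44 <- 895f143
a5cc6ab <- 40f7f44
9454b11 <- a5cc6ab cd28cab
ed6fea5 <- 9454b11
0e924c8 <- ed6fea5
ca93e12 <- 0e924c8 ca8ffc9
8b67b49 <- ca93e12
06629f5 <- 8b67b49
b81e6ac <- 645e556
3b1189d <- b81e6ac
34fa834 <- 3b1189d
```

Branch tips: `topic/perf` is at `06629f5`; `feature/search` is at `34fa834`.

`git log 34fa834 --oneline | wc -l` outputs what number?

4

Walking parent pointers from 34fa834: reachable set = {34fa834, 3b1189d, 645e556, b81e6ac}.
That is 4 commits.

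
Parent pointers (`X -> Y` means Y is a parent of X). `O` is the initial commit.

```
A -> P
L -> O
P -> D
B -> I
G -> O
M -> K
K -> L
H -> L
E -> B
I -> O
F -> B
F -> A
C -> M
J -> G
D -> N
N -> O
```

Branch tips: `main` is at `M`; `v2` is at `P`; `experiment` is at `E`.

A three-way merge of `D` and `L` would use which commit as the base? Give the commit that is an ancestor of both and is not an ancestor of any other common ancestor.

O

Ancestors of D: {D, N, O}.
Ancestors of L: {L, O}.
Common ancestors: {O}.
The only common ancestor is O, so it is the merge base.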